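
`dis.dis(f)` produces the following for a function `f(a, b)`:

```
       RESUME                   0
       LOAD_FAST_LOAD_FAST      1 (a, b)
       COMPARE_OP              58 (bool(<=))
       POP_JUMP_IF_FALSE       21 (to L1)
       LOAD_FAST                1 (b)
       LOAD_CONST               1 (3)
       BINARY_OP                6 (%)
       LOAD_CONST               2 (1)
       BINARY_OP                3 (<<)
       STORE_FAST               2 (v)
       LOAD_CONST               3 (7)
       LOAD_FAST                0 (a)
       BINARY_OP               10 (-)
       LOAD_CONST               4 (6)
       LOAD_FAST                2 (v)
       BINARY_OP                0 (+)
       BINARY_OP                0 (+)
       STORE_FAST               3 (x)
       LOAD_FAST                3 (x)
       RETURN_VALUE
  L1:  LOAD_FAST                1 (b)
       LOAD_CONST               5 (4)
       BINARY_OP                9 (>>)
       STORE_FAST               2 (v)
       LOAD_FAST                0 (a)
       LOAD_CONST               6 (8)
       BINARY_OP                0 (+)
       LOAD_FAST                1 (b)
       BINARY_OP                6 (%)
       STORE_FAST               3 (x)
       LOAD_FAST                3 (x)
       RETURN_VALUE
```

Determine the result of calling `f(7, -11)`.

LOAD_FAST_LOAD_FAST a,b → push 7,-11. Stack: [7, -11]
COMPARE_OP bool(<=) → 7 vs -11 = False. Stack: [False]
POP_JUMP_IF_FALSE → pop False; jump. Stack: []
LOAD_FAST b → push -11. Stack: [-11]
LOAD_CONST → push 4. Stack: [-11, 4]
BINARY_OP >> → -11 >> 4 = -1. Stack: [-1]
STORE_FAST v → v=-1. Stack: []
LOAD_FAST a → push 7. Stack: [7]
LOAD_CONST → push 8. Stack: [7, 8]
BINARY_OP + → 7 + 8 = 15. Stack: [15]
LOAD_FAST b → push -11. Stack: [15, -11]
BINARY_OP % → 15 % -11 = -7. Stack: [-7]
STORE_FAST x → x=-7. Stack: []
LOAD_FAST x → push -7. Stack: [-7]
RETURN_VALUE → return -7.

-7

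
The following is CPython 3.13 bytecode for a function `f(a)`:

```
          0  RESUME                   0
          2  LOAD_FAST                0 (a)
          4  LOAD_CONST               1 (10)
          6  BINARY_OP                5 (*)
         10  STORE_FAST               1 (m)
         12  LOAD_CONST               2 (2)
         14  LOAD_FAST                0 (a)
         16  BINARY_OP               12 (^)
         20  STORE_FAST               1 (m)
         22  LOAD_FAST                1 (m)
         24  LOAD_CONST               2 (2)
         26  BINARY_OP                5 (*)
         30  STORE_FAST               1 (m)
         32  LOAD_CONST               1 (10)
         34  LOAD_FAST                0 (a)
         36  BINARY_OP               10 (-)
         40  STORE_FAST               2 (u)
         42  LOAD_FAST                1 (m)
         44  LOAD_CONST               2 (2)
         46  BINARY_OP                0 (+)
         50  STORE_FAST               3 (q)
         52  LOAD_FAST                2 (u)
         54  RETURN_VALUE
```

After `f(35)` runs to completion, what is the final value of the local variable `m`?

66

LOAD_FAST a → push 35. Stack: [35]
LOAD_CONST → push 10. Stack: [35, 10]
BINARY_OP * → 35 * 10 = 350. Stack: [350]
STORE_FAST m → m=350. Stack: []
LOAD_CONST → push 2. Stack: [2]
LOAD_FAST a → push 35. Stack: [2, 35]
BINARY_OP ^ → 2 ^ 35 = 33. Stack: [33]
STORE_FAST m → m=33. Stack: []
LOAD_FAST m → push 33. Stack: [33]
LOAD_CONST → push 2. Stack: [33, 2]
BINARY_OP * → 33 * 2 = 66. Stack: [66]
STORE_FAST m → m=66. Stack: []
LOAD_CONST → push 10. Stack: [10]
LOAD_FAST a → push 35. Stack: [10, 35]
BINARY_OP - → 10 - 35 = -25. Stack: [-25]
STORE_FAST u → u=-25. Stack: []
LOAD_FAST m → push 66. Stack: [66]
LOAD_CONST → push 2. Stack: [66, 2]
BINARY_OP + → 66 + 2 = 68. Stack: [68]
STORE_FAST q → q=68. Stack: []
LOAD_FAST u → push -25. Stack: [-25]
RETURN_VALUE → return -25.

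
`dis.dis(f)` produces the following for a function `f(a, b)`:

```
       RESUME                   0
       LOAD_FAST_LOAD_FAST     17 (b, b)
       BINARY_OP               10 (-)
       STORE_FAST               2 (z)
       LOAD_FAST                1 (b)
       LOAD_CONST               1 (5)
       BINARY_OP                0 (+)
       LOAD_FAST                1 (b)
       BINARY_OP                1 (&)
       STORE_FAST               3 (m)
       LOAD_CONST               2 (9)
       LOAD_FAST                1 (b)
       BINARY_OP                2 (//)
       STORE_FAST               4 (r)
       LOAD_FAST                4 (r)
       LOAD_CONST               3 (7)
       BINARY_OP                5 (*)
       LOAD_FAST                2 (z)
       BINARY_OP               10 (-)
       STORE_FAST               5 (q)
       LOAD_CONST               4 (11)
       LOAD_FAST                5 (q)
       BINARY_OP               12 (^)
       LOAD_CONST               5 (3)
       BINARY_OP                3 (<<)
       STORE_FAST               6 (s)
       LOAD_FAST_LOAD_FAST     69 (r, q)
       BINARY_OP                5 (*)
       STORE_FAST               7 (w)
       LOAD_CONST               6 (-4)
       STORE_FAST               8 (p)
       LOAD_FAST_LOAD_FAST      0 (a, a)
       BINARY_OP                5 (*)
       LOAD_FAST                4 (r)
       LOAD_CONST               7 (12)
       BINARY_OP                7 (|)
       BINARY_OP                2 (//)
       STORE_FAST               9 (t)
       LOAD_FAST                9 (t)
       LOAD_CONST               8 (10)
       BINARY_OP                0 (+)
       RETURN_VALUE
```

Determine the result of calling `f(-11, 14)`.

LOAD_FAST_LOAD_FAST b,b → push 14,14. Stack: [14, 14]
BINARY_OP - → 14 - 14 = 0. Stack: [0]
STORE_FAST z → z=0. Stack: []
LOAD_FAST b → push 14. Stack: [14]
LOAD_CONST → push 5. Stack: [14, 5]
BINARY_OP + → 14 + 5 = 19. Stack: [19]
LOAD_FAST b → push 14. Stack: [19, 14]
BINARY_OP & → 19 & 14 = 2. Stack: [2]
STORE_FAST m → m=2. Stack: []
LOAD_CONST → push 9. Stack: [9]
LOAD_FAST b → push 14. Stack: [9, 14]
BINARY_OP // → 9 // 14 = 0. Stack: [0]
STORE_FAST r → r=0. Stack: []
LOAD_FAST r → push 0. Stack: [0]
LOAD_CONST → push 7. Stack: [0, 7]
BINARY_OP * → 0 * 7 = 0. Stack: [0]
LOAD_FAST z → push 0. Stack: [0, 0]
BINARY_OP - → 0 - 0 = 0. Stack: [0]
STORE_FAST q → q=0. Stack: []
LOAD_CONST → push 11. Stack: [11]
LOAD_FAST q → push 0. Stack: [11, 0]
BINARY_OP ^ → 11 ^ 0 = 11. Stack: [11]
LOAD_CONST → push 3. Stack: [11, 3]
BINARY_OP << → 11 << 3 = 88. Stack: [88]
STORE_FAST s → s=88. Stack: []
LOAD_FAST_LOAD_FAST r,q → push 0,0. Stack: [0, 0]
BINARY_OP * → 0 * 0 = 0. Stack: [0]
STORE_FAST w → w=0. Stack: []
LOAD_CONST → push -4. Stack: [-4]
STORE_FAST p → p=-4. Stack: []
LOAD_FAST_LOAD_FAST a,a → push -11,-11. Stack: [-11, -11]
BINARY_OP * → -11 * -11 = 121. Stack: [121]
LOAD_FAST r → push 0. Stack: [121, 0]
LOAD_CONST → push 12. Stack: [121, 0, 12]
BINARY_OP | → 0 | 12 = 12. Stack: [121, 12]
BINARY_OP // → 121 // 12 = 10. Stack: [10]
STORE_FAST t → t=10. Stack: []
LOAD_FAST t → push 10. Stack: [10]
LOAD_CONST → push 10. Stack: [10, 10]
BINARY_OP + → 10 + 10 = 20. Stack: [20]
RETURN_VALUE → return 20.

20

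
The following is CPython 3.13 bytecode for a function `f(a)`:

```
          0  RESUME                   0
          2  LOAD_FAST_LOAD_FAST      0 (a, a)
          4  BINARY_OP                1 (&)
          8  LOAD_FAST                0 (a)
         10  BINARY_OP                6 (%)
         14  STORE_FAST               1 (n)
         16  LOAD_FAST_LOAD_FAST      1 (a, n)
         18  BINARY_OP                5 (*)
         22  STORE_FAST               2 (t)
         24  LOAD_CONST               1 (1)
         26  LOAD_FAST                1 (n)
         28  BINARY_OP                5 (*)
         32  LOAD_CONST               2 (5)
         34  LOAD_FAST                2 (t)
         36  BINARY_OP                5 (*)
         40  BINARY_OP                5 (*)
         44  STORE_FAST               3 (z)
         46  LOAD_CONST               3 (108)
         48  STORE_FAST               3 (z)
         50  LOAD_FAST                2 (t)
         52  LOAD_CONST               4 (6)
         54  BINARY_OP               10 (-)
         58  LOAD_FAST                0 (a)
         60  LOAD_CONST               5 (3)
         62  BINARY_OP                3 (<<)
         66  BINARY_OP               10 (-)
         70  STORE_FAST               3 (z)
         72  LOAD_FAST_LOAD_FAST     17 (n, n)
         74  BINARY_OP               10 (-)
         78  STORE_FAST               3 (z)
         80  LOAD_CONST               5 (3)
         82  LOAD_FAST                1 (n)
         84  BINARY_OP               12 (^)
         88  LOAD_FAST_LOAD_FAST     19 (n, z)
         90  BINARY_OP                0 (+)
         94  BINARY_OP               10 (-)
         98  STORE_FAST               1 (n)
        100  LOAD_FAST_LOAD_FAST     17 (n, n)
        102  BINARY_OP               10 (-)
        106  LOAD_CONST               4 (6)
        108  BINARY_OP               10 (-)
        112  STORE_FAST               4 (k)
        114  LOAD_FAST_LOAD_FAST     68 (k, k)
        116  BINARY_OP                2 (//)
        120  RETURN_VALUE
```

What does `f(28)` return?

1

LOAD_FAST_LOAD_FAST a,a → push 28,28. Stack: [28, 28]
BINARY_OP & → 28 & 28 = 28. Stack: [28]
LOAD_FAST a → push 28. Stack: [28, 28]
BINARY_OP % → 28 % 28 = 0. Stack: [0]
STORE_FAST n → n=0. Stack: []
LOAD_FAST_LOAD_FAST a,n → push 28,0. Stack: [28, 0]
BINARY_OP * → 28 * 0 = 0. Stack: [0]
STORE_FAST t → t=0. Stack: []
LOAD_CONST → push 1. Stack: [1]
LOAD_FAST n → push 0. Stack: [1, 0]
BINARY_OP * → 1 * 0 = 0. Stack: [0]
LOAD_CONST → push 5. Stack: [0, 5]
LOAD_FAST t → push 0. Stack: [0, 5, 0]
BINARY_OP * → 5 * 0 = 0. Stack: [0, 0]
BINARY_OP * → 0 * 0 = 0. Stack: [0]
STORE_FAST z → z=0. Stack: []
LOAD_CONST → push 108. Stack: [108]
STORE_FAST z → z=108. Stack: []
LOAD_FAST t → push 0. Stack: [0]
LOAD_CONST → push 6. Stack: [0, 6]
BINARY_OP - → 0 - 6 = -6. Stack: [-6]
LOAD_FAST a → push 28. Stack: [-6, 28]
LOAD_CONST → push 3. Stack: [-6, 28, 3]
BINARY_OP << → 28 << 3 = 224. Stack: [-6, 224]
BINARY_OP - → -6 - 224 = -230. Stack: [-230]
STORE_FAST z → z=-230. Stack: []
LOAD_FAST_LOAD_FAST n,n → push 0,0. Stack: [0, 0]
BINARY_OP - → 0 - 0 = 0. Stack: [0]
STORE_FAST z → z=0. Stack: []
LOAD_CONST → push 3. Stack: [3]
LOAD_FAST n → push 0. Stack: [3, 0]
BINARY_OP ^ → 3 ^ 0 = 3. Stack: [3]
LOAD_FAST_LOAD_FAST n,z → push 0,0. Stack: [3, 0, 0]
BINARY_OP + → 0 + 0 = 0. Stack: [3, 0]
BINARY_OP - → 3 - 0 = 3. Stack: [3]
STORE_FAST n → n=3. Stack: []
LOAD_FAST_LOAD_FAST n,n → push 3,3. Stack: [3, 3]
BINARY_OP - → 3 - 3 = 0. Stack: [0]
LOAD_CONST → push 6. Stack: [0, 6]
BINARY_OP - → 0 - 6 = -6. Stack: [-6]
STORE_FAST k → k=-6. Stack: []
LOAD_FAST_LOAD_FAST k,k → push -6,-6. Stack: [-6, -6]
BINARY_OP // → -6 // -6 = 1. Stack: [1]
RETURN_VALUE → return 1.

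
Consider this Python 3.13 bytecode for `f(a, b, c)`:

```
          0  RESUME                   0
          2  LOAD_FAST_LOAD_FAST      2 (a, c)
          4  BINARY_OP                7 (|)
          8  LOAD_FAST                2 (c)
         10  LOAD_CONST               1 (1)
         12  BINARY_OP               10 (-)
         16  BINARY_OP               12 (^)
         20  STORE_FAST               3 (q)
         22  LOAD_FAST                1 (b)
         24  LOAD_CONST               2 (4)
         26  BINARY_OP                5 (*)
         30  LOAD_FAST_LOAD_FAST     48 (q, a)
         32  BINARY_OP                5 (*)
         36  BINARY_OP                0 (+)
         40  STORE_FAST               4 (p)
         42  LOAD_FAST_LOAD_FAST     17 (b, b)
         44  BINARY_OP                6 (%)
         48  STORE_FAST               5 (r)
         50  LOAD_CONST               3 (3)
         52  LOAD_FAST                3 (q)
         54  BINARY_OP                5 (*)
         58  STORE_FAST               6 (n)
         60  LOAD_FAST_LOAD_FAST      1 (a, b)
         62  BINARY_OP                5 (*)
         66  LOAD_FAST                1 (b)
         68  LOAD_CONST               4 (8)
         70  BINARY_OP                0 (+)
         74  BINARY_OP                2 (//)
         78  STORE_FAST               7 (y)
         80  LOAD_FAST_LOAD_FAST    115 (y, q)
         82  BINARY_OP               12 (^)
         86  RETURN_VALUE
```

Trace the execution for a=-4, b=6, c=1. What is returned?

LOAD_FAST_LOAD_FAST a,c → push -4,1. Stack: [-4, 1]
BINARY_OP | → -4 | 1 = -3. Stack: [-3]
LOAD_FAST c → push 1. Stack: [-3, 1]
LOAD_CONST → push 1. Stack: [-3, 1, 1]
BINARY_OP - → 1 - 1 = 0. Stack: [-3, 0]
BINARY_OP ^ → -3 ^ 0 = -3. Stack: [-3]
STORE_FAST q → q=-3. Stack: []
LOAD_FAST b → push 6. Stack: [6]
LOAD_CONST → push 4. Stack: [6, 4]
BINARY_OP * → 6 * 4 = 24. Stack: [24]
LOAD_FAST_LOAD_FAST q,a → push -3,-4. Stack: [24, -3, -4]
BINARY_OP * → -3 * -4 = 12. Stack: [24, 12]
BINARY_OP + → 24 + 12 = 36. Stack: [36]
STORE_FAST p → p=36. Stack: []
LOAD_FAST_LOAD_FAST b,b → push 6,6. Stack: [6, 6]
BINARY_OP % → 6 % 6 = 0. Stack: [0]
STORE_FAST r → r=0. Stack: []
LOAD_CONST → push 3. Stack: [3]
LOAD_FAST q → push -3. Stack: [3, -3]
BINARY_OP * → 3 * -3 = -9. Stack: [-9]
STORE_FAST n → n=-9. Stack: []
LOAD_FAST_LOAD_FAST a,b → push -4,6. Stack: [-4, 6]
BINARY_OP * → -4 * 6 = -24. Stack: [-24]
LOAD_FAST b → push 6. Stack: [-24, 6]
LOAD_CONST → push 8. Stack: [-24, 6, 8]
BINARY_OP + → 6 + 8 = 14. Stack: [-24, 14]
BINARY_OP // → -24 // 14 = -2. Stack: [-2]
STORE_FAST y → y=-2. Stack: []
LOAD_FAST_LOAD_FAST y,q → push -2,-3. Stack: [-2, -3]
BINARY_OP ^ → -2 ^ -3 = 3. Stack: [3]
RETURN_VALUE → return 3.

3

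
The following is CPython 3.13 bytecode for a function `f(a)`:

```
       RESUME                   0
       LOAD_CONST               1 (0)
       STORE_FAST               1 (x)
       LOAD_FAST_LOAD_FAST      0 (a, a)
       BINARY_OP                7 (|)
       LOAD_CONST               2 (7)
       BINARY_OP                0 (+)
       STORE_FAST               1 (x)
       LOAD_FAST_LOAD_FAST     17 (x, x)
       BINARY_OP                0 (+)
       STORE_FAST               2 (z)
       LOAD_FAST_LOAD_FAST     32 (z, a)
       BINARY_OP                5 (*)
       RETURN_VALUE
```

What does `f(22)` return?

1276

LOAD_CONST → push 0. Stack: [0]
STORE_FAST x → x=0. Stack: []
LOAD_FAST_LOAD_FAST a,a → push 22,22. Stack: [22, 22]
BINARY_OP | → 22 | 22 = 22. Stack: [22]
LOAD_CONST → push 7. Stack: [22, 7]
BINARY_OP + → 22 + 7 = 29. Stack: [29]
STORE_FAST x → x=29. Stack: []
LOAD_FAST_LOAD_FAST x,x → push 29,29. Stack: [29, 29]
BINARY_OP + → 29 + 29 = 58. Stack: [58]
STORE_FAST z → z=58. Stack: []
LOAD_FAST_LOAD_FAST z,a → push 58,22. Stack: [58, 22]
BINARY_OP * → 58 * 22 = 1276. Stack: [1276]
RETURN_VALUE → return 1276.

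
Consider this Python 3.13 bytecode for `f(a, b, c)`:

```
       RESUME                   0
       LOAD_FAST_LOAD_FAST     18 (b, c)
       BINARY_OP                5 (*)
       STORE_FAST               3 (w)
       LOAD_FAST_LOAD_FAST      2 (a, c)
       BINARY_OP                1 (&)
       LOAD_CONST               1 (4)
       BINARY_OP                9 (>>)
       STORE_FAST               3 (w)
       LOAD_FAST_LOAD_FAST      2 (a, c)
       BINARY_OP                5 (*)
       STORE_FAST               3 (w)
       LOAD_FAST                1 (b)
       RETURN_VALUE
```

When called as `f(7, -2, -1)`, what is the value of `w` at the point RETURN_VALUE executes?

LOAD_FAST_LOAD_FAST b,c → push -2,-1. Stack: [-2, -1]
BINARY_OP * → -2 * -1 = 2. Stack: [2]
STORE_FAST w → w=2. Stack: []
LOAD_FAST_LOAD_FAST a,c → push 7,-1. Stack: [7, -1]
BINARY_OP & → 7 & -1 = 7. Stack: [7]
LOAD_CONST → push 4. Stack: [7, 4]
BINARY_OP >> → 7 >> 4 = 0. Stack: [0]
STORE_FAST w → w=0. Stack: []
LOAD_FAST_LOAD_FAST a,c → push 7,-1. Stack: [7, -1]
BINARY_OP * → 7 * -1 = -7. Stack: [-7]
STORE_FAST w → w=-7. Stack: []
LOAD_FAST b → push -2. Stack: [-2]
RETURN_VALUE → return -2.

-7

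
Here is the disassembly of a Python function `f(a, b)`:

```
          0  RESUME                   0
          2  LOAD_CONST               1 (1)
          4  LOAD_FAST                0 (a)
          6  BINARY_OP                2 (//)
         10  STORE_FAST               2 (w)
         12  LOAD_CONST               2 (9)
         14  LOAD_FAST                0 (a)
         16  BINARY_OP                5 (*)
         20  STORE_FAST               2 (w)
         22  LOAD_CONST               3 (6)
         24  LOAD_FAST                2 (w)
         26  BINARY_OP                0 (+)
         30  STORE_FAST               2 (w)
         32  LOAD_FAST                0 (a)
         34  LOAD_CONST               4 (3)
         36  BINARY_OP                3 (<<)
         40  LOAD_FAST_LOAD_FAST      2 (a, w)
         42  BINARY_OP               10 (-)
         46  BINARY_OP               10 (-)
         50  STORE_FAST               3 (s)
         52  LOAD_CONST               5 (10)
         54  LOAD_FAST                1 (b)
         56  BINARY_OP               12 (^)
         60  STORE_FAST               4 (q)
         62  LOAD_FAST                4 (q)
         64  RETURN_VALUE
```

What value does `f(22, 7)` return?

LOAD_CONST → push 1. Stack: [1]
LOAD_FAST a → push 22. Stack: [1, 22]
BINARY_OP // → 1 // 22 = 0. Stack: [0]
STORE_FAST w → w=0. Stack: []
LOAD_CONST → push 9. Stack: [9]
LOAD_FAST a → push 22. Stack: [9, 22]
BINARY_OP * → 9 * 22 = 198. Stack: [198]
STORE_FAST w → w=198. Stack: []
LOAD_CONST → push 6. Stack: [6]
LOAD_FAST w → push 198. Stack: [6, 198]
BINARY_OP + → 6 + 198 = 204. Stack: [204]
STORE_FAST w → w=204. Stack: []
LOAD_FAST a → push 22. Stack: [22]
LOAD_CONST → push 3. Stack: [22, 3]
BINARY_OP << → 22 << 3 = 176. Stack: [176]
LOAD_FAST_LOAD_FAST a,w → push 22,204. Stack: [176, 22, 204]
BINARY_OP - → 22 - 204 = -182. Stack: [176, -182]
BINARY_OP - → 176 - -182 = 358. Stack: [358]
STORE_FAST s → s=358. Stack: []
LOAD_CONST → push 10. Stack: [10]
LOAD_FAST b → push 7. Stack: [10, 7]
BINARY_OP ^ → 10 ^ 7 = 13. Stack: [13]
STORE_FAST q → q=13. Stack: []
LOAD_FAST q → push 13. Stack: [13]
RETURN_VALUE → return 13.

13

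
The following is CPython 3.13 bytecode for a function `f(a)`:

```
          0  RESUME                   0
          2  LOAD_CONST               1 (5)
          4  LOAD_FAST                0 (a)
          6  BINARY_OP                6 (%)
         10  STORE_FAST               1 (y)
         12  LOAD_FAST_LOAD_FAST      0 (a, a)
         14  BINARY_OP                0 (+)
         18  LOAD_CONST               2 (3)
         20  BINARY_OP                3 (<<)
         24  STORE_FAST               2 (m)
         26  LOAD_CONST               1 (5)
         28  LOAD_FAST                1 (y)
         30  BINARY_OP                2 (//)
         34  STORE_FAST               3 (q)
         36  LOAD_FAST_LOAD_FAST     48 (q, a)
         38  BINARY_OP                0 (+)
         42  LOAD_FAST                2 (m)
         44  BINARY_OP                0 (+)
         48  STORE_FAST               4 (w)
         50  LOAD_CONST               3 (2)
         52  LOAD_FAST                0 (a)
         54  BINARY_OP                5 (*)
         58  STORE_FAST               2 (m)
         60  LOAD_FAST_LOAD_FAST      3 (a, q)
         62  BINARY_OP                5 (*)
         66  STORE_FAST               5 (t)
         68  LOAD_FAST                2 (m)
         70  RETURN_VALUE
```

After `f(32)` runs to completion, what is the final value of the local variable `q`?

1

LOAD_CONST → push 5. Stack: [5]
LOAD_FAST a → push 32. Stack: [5, 32]
BINARY_OP % → 5 % 32 = 5. Stack: [5]
STORE_FAST y → y=5. Stack: []
LOAD_FAST_LOAD_FAST a,a → push 32,32. Stack: [32, 32]
BINARY_OP + → 32 + 32 = 64. Stack: [64]
LOAD_CONST → push 3. Stack: [64, 3]
BINARY_OP << → 64 << 3 = 512. Stack: [512]
STORE_FAST m → m=512. Stack: []
LOAD_CONST → push 5. Stack: [5]
LOAD_FAST y → push 5. Stack: [5, 5]
BINARY_OP // → 5 // 5 = 1. Stack: [1]
STORE_FAST q → q=1. Stack: []
LOAD_FAST_LOAD_FAST q,a → push 1,32. Stack: [1, 32]
BINARY_OP + → 1 + 32 = 33. Stack: [33]
LOAD_FAST m → push 512. Stack: [33, 512]
BINARY_OP + → 33 + 512 = 545. Stack: [545]
STORE_FAST w → w=545. Stack: []
LOAD_CONST → push 2. Stack: [2]
LOAD_FAST a → push 32. Stack: [2, 32]
BINARY_OP * → 2 * 32 = 64. Stack: [64]
STORE_FAST m → m=64. Stack: []
LOAD_FAST_LOAD_FAST a,q → push 32,1. Stack: [32, 1]
BINARY_OP * → 32 * 1 = 32. Stack: [32]
STORE_FAST t → t=32. Stack: []
LOAD_FAST m → push 64. Stack: [64]
RETURN_VALUE → return 64.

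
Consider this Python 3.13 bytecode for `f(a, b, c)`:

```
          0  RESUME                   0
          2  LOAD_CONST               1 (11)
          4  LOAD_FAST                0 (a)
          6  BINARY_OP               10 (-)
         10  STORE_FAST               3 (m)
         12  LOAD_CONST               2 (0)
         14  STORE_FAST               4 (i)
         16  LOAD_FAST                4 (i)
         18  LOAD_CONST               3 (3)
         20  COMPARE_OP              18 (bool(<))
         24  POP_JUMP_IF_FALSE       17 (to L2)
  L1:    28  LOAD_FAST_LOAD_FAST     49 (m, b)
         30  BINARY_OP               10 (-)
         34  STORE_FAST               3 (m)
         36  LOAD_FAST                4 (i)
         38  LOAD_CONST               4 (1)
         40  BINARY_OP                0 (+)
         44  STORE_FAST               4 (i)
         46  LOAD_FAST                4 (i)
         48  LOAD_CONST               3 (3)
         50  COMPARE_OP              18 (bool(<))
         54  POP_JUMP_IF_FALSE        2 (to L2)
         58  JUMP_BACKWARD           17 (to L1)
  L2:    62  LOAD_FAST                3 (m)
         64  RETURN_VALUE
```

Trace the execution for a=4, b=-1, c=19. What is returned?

10

LOAD_CONST → push 11. Stack: [11]
LOAD_FAST a → push 4. Stack: [11, 4]
BINARY_OP - → 11 - 4 = 7. Stack: [7]
STORE_FAST m → m=7. Stack: []
LOAD_CONST → push 0. Stack: [0]
STORE_FAST i → i=0. Stack: []
LOAD_FAST i → push 0. Stack: [0]
LOAD_CONST → push 3. Stack: [0, 3]
COMPARE_OP bool(<) → 0 vs 3 = True. Stack: [True]
POP_JUMP_IF_FALSE → pop True; no jump. Stack: []
LOAD_FAST_LOAD_FAST m,b → push 7,-1. Stack: [7, -1]
BINARY_OP - → 7 - -1 = 8. Stack: [8]
STORE_FAST m → m=8. Stack: []
LOAD_FAST i → push 0. Stack: [0]
LOAD_CONST → push 1. Stack: [0, 1]
BINARY_OP + → 0 + 1 = 1. Stack: [1]
STORE_FAST i → i=1. Stack: []
LOAD_FAST i → push 1. Stack: [1]
LOAD_CONST → push 3. Stack: [1, 3]
COMPARE_OP bool(<) → 1 vs 3 = True. Stack: [True]
POP_JUMP_IF_FALSE → pop True; no jump. Stack: []
LOAD_FAST_LOAD_FAST m,b → push 8,-1. Stack: [8, -1]
BINARY_OP - → 8 - -1 = 9. Stack: [9]
STORE_FAST m → m=9. Stack: []
LOAD_FAST i → push 1. Stack: [1]
LOAD_CONST → push 1. Stack: [1, 1]
BINARY_OP + → 1 + 1 = 2. Stack: [2]
STORE_FAST i → i=2. Stack: []
LOAD_FAST i → push 2. Stack: [2]
LOAD_CONST → push 3. Stack: [2, 3]
COMPARE_OP bool(<) → 2 vs 3 = True. Stack: [True]
POP_JUMP_IF_FALSE → pop True; no jump. Stack: []
LOAD_FAST_LOAD_FAST m,b → push 9,-1. Stack: [9, -1]
BINARY_OP - → 9 - -1 = 10. Stack: [10]
STORE_FAST m → m=10. Stack: []
LOAD_FAST i → push 2. Stack: [2]
LOAD_CONST → push 1. Stack: [2, 1]
BINARY_OP + → 2 + 1 = 3. Stack: [3]
STORE_FAST i → i=3. Stack: []
LOAD_FAST i → push 3. Stack: [3]
LOAD_CONST → push 3. Stack: [3, 3]
COMPARE_OP bool(<) → 3 vs 3 = False. Stack: [False]
POP_JUMP_IF_FALSE → pop False; jump. Stack: []
LOAD_FAST m → push 10. Stack: [10]
RETURN_VALUE → return 10.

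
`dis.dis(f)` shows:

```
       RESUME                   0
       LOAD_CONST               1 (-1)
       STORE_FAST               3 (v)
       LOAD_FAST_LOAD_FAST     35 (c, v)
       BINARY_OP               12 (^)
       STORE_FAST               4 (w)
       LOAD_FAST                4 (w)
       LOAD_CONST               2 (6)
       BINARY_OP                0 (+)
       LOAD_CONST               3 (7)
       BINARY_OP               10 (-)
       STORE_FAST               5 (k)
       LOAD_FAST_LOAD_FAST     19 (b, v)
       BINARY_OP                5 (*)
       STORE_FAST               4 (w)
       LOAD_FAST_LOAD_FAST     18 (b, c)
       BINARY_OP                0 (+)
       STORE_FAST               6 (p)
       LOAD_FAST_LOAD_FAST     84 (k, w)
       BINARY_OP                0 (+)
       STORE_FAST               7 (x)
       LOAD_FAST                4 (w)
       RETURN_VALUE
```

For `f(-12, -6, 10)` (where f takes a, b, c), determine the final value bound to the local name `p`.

4

LOAD_CONST → push -1. Stack: [-1]
STORE_FAST v → v=-1. Stack: []
LOAD_FAST_LOAD_FAST c,v → push 10,-1. Stack: [10, -1]
BINARY_OP ^ → 10 ^ -1 = -11. Stack: [-11]
STORE_FAST w → w=-11. Stack: []
LOAD_FAST w → push -11. Stack: [-11]
LOAD_CONST → push 6. Stack: [-11, 6]
BINARY_OP + → -11 + 6 = -5. Stack: [-5]
LOAD_CONST → push 7. Stack: [-5, 7]
BINARY_OP - → -5 - 7 = -12. Stack: [-12]
STORE_FAST k → k=-12. Stack: []
LOAD_FAST_LOAD_FAST b,v → push -6,-1. Stack: [-6, -1]
BINARY_OP * → -6 * -1 = 6. Stack: [6]
STORE_FAST w → w=6. Stack: []
LOAD_FAST_LOAD_FAST b,c → push -6,10. Stack: [-6, 10]
BINARY_OP + → -6 + 10 = 4. Stack: [4]
STORE_FAST p → p=4. Stack: []
LOAD_FAST_LOAD_FAST k,w → push -12,6. Stack: [-12, 6]
BINARY_OP + → -12 + 6 = -6. Stack: [-6]
STORE_FAST x → x=-6. Stack: []
LOAD_FAST w → push 6. Stack: [6]
RETURN_VALUE → return 6.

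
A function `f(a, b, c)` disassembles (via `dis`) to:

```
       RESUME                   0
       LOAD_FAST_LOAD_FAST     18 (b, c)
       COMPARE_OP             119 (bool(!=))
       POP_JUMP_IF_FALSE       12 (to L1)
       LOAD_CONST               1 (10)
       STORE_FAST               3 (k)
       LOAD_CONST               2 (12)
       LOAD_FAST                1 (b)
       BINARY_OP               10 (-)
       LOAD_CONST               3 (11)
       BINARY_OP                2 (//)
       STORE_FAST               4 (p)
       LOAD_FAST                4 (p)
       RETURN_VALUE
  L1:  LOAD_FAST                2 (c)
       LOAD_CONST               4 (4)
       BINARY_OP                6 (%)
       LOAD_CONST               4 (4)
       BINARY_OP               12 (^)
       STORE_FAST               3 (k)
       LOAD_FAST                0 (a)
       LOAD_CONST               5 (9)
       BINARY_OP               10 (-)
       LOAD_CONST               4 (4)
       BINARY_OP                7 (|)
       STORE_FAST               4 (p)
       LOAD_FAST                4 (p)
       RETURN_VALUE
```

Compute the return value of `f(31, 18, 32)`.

-1

LOAD_FAST_LOAD_FAST b,c → push 18,32. Stack: [18, 32]
COMPARE_OP bool(!=) → 18 vs 32 = True. Stack: [True]
POP_JUMP_IF_FALSE → pop True; no jump. Stack: []
LOAD_CONST → push 10. Stack: [10]
STORE_FAST k → k=10. Stack: []
LOAD_CONST → push 12. Stack: [12]
LOAD_FAST b → push 18. Stack: [12, 18]
BINARY_OP - → 12 - 18 = -6. Stack: [-6]
LOAD_CONST → push 11. Stack: [-6, 11]
BINARY_OP // → -6 // 11 = -1. Stack: [-1]
STORE_FAST p → p=-1. Stack: []
LOAD_FAST p → push -1. Stack: [-1]
RETURN_VALUE → return -1.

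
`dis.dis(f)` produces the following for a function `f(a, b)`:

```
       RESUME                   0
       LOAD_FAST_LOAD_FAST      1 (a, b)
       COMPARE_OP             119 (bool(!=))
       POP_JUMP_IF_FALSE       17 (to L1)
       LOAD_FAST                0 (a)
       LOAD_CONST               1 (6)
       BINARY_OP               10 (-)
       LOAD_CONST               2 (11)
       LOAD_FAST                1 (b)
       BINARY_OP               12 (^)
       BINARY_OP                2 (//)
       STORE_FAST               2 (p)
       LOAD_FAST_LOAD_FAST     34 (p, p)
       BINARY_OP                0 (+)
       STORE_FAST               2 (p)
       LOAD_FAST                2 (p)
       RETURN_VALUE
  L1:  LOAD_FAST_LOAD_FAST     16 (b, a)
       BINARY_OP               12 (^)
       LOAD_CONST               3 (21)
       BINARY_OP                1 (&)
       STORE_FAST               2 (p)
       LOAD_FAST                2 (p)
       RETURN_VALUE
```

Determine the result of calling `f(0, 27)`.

LOAD_FAST_LOAD_FAST a,b → push 0,27. Stack: [0, 27]
COMPARE_OP bool(!=) → 0 vs 27 = True. Stack: [True]
POP_JUMP_IF_FALSE → pop True; no jump. Stack: []
LOAD_FAST a → push 0. Stack: [0]
LOAD_CONST → push 6. Stack: [0, 6]
BINARY_OP - → 0 - 6 = -6. Stack: [-6]
LOAD_CONST → push 11. Stack: [-6, 11]
LOAD_FAST b → push 27. Stack: [-6, 11, 27]
BINARY_OP ^ → 11 ^ 27 = 16. Stack: [-6, 16]
BINARY_OP // → -6 // 16 = -1. Stack: [-1]
STORE_FAST p → p=-1. Stack: []
LOAD_FAST_LOAD_FAST p,p → push -1,-1. Stack: [-1, -1]
BINARY_OP + → -1 + -1 = -2. Stack: [-2]
STORE_FAST p → p=-2. Stack: []
LOAD_FAST p → push -2. Stack: [-2]
RETURN_VALUE → return -2.

-2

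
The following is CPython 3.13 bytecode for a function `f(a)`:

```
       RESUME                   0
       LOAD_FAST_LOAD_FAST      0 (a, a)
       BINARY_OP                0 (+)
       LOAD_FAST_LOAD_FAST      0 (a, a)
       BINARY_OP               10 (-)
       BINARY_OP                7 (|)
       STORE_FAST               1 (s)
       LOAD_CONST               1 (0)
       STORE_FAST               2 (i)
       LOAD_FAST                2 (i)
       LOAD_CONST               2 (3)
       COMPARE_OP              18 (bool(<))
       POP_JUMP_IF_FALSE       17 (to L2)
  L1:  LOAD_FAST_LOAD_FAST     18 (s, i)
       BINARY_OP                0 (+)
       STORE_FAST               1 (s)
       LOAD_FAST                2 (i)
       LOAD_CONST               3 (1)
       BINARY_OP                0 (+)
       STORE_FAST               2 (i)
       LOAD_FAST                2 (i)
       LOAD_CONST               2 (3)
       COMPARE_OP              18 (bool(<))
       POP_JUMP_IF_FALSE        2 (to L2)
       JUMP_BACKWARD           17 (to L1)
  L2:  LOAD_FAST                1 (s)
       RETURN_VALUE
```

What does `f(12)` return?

27

LOAD_FAST_LOAD_FAST a,a → push 12,12. Stack: [12, 12]
BINARY_OP + → 12 + 12 = 24. Stack: [24]
LOAD_FAST_LOAD_FAST a,a → push 12,12. Stack: [24, 12, 12]
BINARY_OP - → 12 - 12 = 0. Stack: [24, 0]
BINARY_OP | → 24 | 0 = 24. Stack: [24]
STORE_FAST s → s=24. Stack: []
LOAD_CONST → push 0. Stack: [0]
STORE_FAST i → i=0. Stack: []
LOAD_FAST i → push 0. Stack: [0]
LOAD_CONST → push 3. Stack: [0, 3]
COMPARE_OP bool(<) → 0 vs 3 = True. Stack: [True]
POP_JUMP_IF_FALSE → pop True; no jump. Stack: []
LOAD_FAST_LOAD_FAST s,i → push 24,0. Stack: [24, 0]
BINARY_OP + → 24 + 0 = 24. Stack: [24]
STORE_FAST s → s=24. Stack: []
LOAD_FAST i → push 0. Stack: [0]
LOAD_CONST → push 1. Stack: [0, 1]
BINARY_OP + → 0 + 1 = 1. Stack: [1]
STORE_FAST i → i=1. Stack: []
LOAD_FAST i → push 1. Stack: [1]
LOAD_CONST → push 3. Stack: [1, 3]
COMPARE_OP bool(<) → 1 vs 3 = True. Stack: [True]
POP_JUMP_IF_FALSE → pop True; no jump. Stack: []
LOAD_FAST_LOAD_FAST s,i → push 24,1. Stack: [24, 1]
BINARY_OP + → 24 + 1 = 25. Stack: [25]
STORE_FAST s → s=25. Stack: []
LOAD_FAST i → push 1. Stack: [1]
LOAD_CONST → push 1. Stack: [1, 1]
BINARY_OP + → 1 + 1 = 2. Stack: [2]
STORE_FAST i → i=2. Stack: []
LOAD_FAST i → push 2. Stack: [2]
LOAD_CONST → push 3. Stack: [2, 3]
COMPARE_OP bool(<) → 2 vs 3 = True. Stack: [True]
POP_JUMP_IF_FALSE → pop True; no jump. Stack: []
LOAD_FAST_LOAD_FAST s,i → push 25,2. Stack: [25, 2]
BINARY_OP + → 25 + 2 = 27. Stack: [27]
STORE_FAST s → s=27. Stack: []
LOAD_FAST i → push 2. Stack: [2]
LOAD_CONST → push 1. Stack: [2, 1]
BINARY_OP + → 2 + 1 = 3. Stack: [3]
STORE_FAST i → i=3. Stack: []
LOAD_FAST i → push 3. Stack: [3]
LOAD_CONST → push 3. Stack: [3, 3]
COMPARE_OP bool(<) → 3 vs 3 = False. Stack: [False]
POP_JUMP_IF_FALSE → pop False; jump. Stack: []
LOAD_FAST s → push 27. Stack: [27]
RETURN_VALUE → return 27.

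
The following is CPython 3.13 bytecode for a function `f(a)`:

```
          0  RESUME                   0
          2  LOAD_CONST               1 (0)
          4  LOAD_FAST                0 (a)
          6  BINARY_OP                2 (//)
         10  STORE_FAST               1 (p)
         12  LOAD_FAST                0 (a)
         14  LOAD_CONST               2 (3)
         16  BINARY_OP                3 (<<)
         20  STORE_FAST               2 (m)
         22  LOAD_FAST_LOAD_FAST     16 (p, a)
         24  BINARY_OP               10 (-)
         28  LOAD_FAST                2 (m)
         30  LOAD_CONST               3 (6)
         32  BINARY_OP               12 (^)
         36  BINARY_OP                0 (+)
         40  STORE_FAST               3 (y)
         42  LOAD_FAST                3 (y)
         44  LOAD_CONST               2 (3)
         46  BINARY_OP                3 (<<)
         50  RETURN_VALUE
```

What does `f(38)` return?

LOAD_CONST → push 0. Stack: [0]
LOAD_FAST a → push 38. Stack: [0, 38]
BINARY_OP // → 0 // 38 = 0. Stack: [0]
STORE_FAST p → p=0. Stack: []
LOAD_FAST a → push 38. Stack: [38]
LOAD_CONST → push 3. Stack: [38, 3]
BINARY_OP << → 38 << 3 = 304. Stack: [304]
STORE_FAST m → m=304. Stack: []
LOAD_FAST_LOAD_FAST p,a → push 0,38. Stack: [0, 38]
BINARY_OP - → 0 - 38 = -38. Stack: [-38]
LOAD_FAST m → push 304. Stack: [-38, 304]
LOAD_CONST → push 6. Stack: [-38, 304, 6]
BINARY_OP ^ → 304 ^ 6 = 310. Stack: [-38, 310]
BINARY_OP + → -38 + 310 = 272. Stack: [272]
STORE_FAST y → y=272. Stack: []
LOAD_FAST y → push 272. Stack: [272]
LOAD_CONST → push 3. Stack: [272, 3]
BINARY_OP << → 272 << 3 = 2176. Stack: [2176]
RETURN_VALUE → return 2176.

2176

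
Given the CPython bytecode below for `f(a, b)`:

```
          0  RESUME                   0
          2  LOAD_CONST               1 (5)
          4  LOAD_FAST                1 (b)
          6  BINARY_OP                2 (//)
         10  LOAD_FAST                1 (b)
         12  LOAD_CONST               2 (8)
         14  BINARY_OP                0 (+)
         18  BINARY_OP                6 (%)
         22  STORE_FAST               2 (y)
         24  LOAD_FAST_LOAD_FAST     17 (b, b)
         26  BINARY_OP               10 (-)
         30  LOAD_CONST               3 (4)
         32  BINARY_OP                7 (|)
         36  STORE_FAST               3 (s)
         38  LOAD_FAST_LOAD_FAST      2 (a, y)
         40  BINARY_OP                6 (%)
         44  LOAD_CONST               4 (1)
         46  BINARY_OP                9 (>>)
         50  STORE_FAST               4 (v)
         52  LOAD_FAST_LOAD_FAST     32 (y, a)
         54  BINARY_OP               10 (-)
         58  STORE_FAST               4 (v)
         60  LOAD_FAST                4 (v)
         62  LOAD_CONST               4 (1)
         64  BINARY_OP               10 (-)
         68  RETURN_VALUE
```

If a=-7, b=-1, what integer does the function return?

8

LOAD_CONST → push 5. Stack: [5]
LOAD_FAST b → push -1. Stack: [5, -1]
BINARY_OP // → 5 // -1 = -5. Stack: [-5]
LOAD_FAST b → push -1. Stack: [-5, -1]
LOAD_CONST → push 8. Stack: [-5, -1, 8]
BINARY_OP + → -1 + 8 = 7. Stack: [-5, 7]
BINARY_OP % → -5 % 7 = 2. Stack: [2]
STORE_FAST y → y=2. Stack: []
LOAD_FAST_LOAD_FAST b,b → push -1,-1. Stack: [-1, -1]
BINARY_OP - → -1 - -1 = 0. Stack: [0]
LOAD_CONST → push 4. Stack: [0, 4]
BINARY_OP | → 0 | 4 = 4. Stack: [4]
STORE_FAST s → s=4. Stack: []
LOAD_FAST_LOAD_FAST a,y → push -7,2. Stack: [-7, 2]
BINARY_OP % → -7 % 2 = 1. Stack: [1]
LOAD_CONST → push 1. Stack: [1, 1]
BINARY_OP >> → 1 >> 1 = 0. Stack: [0]
STORE_FAST v → v=0. Stack: []
LOAD_FAST_LOAD_FAST y,a → push 2,-7. Stack: [2, -7]
BINARY_OP - → 2 - -7 = 9. Stack: [9]
STORE_FAST v → v=9. Stack: []
LOAD_FAST v → push 9. Stack: [9]
LOAD_CONST → push 1. Stack: [9, 1]
BINARY_OP - → 9 - 1 = 8. Stack: [8]
RETURN_VALUE → return 8.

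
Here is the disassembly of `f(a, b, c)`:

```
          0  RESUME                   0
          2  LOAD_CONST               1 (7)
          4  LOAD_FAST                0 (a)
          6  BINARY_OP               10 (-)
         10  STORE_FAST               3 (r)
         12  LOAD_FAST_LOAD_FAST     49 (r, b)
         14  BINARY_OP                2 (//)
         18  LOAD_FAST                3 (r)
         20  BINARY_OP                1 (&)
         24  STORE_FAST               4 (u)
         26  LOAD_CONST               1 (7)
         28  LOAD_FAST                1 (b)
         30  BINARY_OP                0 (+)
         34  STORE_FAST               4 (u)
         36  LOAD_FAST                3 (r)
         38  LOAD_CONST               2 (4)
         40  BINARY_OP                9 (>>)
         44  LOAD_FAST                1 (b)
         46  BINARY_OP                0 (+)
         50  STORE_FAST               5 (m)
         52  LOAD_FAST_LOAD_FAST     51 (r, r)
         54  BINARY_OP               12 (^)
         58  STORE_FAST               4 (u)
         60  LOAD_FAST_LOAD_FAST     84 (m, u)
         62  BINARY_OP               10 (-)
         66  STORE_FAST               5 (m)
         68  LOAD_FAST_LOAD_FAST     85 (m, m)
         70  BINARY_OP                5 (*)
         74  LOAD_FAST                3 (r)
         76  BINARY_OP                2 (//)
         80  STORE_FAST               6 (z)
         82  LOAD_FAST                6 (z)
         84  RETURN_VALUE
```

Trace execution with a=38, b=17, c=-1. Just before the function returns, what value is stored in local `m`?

LOAD_CONST → push 7. Stack: [7]
LOAD_FAST a → push 38. Stack: [7, 38]
BINARY_OP - → 7 - 38 = -31. Stack: [-31]
STORE_FAST r → r=-31. Stack: []
LOAD_FAST_LOAD_FAST r,b → push -31,17. Stack: [-31, 17]
BINARY_OP // → -31 // 17 = -2. Stack: [-2]
LOAD_FAST r → push -31. Stack: [-2, -31]
BINARY_OP & → -2 & -31 = -32. Stack: [-32]
STORE_FAST u → u=-32. Stack: []
LOAD_CONST → push 7. Stack: [7]
LOAD_FAST b → push 17. Stack: [7, 17]
BINARY_OP + → 7 + 17 = 24. Stack: [24]
STORE_FAST u → u=24. Stack: []
LOAD_FAST r → push -31. Stack: [-31]
LOAD_CONST → push 4. Stack: [-31, 4]
BINARY_OP >> → -31 >> 4 = -2. Stack: [-2]
LOAD_FAST b → push 17. Stack: [-2, 17]
BINARY_OP + → -2 + 17 = 15. Stack: [15]
STORE_FAST m → m=15. Stack: []
LOAD_FAST_LOAD_FAST r,r → push -31,-31. Stack: [-31, -31]
BINARY_OP ^ → -31 ^ -31 = 0. Stack: [0]
STORE_FAST u → u=0. Stack: []
LOAD_FAST_LOAD_FAST m,u → push 15,0. Stack: [15, 0]
BINARY_OP - → 15 - 0 = 15. Stack: [15]
STORE_FAST m → m=15. Stack: []
LOAD_FAST_LOAD_FAST m,m → push 15,15. Stack: [15, 15]
BINARY_OP * → 15 * 15 = 225. Stack: [225]
LOAD_FAST r → push -31. Stack: [225, -31]
BINARY_OP // → 225 // -31 = -8. Stack: [-8]
STORE_FAST z → z=-8. Stack: []
LOAD_FAST z → push -8. Stack: [-8]
RETURN_VALUE → return -8.

15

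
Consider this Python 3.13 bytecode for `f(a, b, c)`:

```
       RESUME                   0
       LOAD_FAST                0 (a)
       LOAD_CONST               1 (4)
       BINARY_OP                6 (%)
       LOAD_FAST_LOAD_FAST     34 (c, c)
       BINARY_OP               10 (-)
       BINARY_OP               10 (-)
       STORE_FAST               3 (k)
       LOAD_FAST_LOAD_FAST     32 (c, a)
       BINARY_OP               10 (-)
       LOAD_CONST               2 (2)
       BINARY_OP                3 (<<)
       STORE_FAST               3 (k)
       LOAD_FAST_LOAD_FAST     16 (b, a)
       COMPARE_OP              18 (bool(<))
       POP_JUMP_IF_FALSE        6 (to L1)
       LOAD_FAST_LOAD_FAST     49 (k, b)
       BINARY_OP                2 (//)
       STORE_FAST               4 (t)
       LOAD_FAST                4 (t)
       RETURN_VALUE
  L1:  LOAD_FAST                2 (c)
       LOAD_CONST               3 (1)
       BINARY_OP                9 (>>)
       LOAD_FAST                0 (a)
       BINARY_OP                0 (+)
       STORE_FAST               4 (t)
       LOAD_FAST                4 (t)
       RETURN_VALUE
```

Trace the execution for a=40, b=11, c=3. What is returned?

LOAD_FAST a → push 40. Stack: [40]
LOAD_CONST → push 4. Stack: [40, 4]
BINARY_OP % → 40 % 4 = 0. Stack: [0]
LOAD_FAST_LOAD_FAST c,c → push 3,3. Stack: [0, 3, 3]
BINARY_OP - → 3 - 3 = 0. Stack: [0, 0]
BINARY_OP - → 0 - 0 = 0. Stack: [0]
STORE_FAST k → k=0. Stack: []
LOAD_FAST_LOAD_FAST c,a → push 3,40. Stack: [3, 40]
BINARY_OP - → 3 - 40 = -37. Stack: [-37]
LOAD_CONST → push 2. Stack: [-37, 2]
BINARY_OP << → -37 << 2 = -148. Stack: [-148]
STORE_FAST k → k=-148. Stack: []
LOAD_FAST_LOAD_FAST b,a → push 11,40. Stack: [11, 40]
COMPARE_OP bool(<) → 11 vs 40 = True. Stack: [True]
POP_JUMP_IF_FALSE → pop True; no jump. Stack: []
LOAD_FAST_LOAD_FAST k,b → push -148,11. Stack: [-148, 11]
BINARY_OP // → -148 // 11 = -14. Stack: [-14]
STORE_FAST t → t=-14. Stack: []
LOAD_FAST t → push -14. Stack: [-14]
RETURN_VALUE → return -14.

-14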